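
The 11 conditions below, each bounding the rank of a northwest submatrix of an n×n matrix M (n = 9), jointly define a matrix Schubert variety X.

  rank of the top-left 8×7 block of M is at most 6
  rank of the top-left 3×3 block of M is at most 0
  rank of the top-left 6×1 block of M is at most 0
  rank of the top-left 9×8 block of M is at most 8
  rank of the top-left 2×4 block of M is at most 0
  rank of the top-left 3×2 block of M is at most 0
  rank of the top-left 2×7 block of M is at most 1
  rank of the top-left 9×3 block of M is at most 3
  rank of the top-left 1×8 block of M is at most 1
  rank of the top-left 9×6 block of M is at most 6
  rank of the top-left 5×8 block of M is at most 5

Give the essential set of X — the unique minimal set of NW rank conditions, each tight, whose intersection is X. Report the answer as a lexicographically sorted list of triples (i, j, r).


The tightest implied rank at each (i,j), from the 11 conditions:

  i=1: 0  0  0  0  1  1  1  1  1
  i=2: 0  0  0  0  1  1  1  2  2
  i=3: 0  0  0  1  2  2  2  3  3
  i=4: 0  1  1  2  3  3  3  4  4
  i=5: 0  1  2  3  4  4  4  5  5
  i=6: 0  1  2  3  4  5  5  6  6
  i=7: 1  2  3  4  5  6  6  7  7
  i=8: 1  2  3  4  5  6  6  7  8
  i=9: 1  2  3  4  5  6  7  8  9

giving w = (5, 8, 4, 2, 3, 6, 1, 9, 7) via Δ²R.

ℓ(w)=17; the 5 essential cells (i,j,r):

[(2, 4, 0), (2, 7, 1), (3, 3, 0), (6, 1, 0), (8, 7, 6)]


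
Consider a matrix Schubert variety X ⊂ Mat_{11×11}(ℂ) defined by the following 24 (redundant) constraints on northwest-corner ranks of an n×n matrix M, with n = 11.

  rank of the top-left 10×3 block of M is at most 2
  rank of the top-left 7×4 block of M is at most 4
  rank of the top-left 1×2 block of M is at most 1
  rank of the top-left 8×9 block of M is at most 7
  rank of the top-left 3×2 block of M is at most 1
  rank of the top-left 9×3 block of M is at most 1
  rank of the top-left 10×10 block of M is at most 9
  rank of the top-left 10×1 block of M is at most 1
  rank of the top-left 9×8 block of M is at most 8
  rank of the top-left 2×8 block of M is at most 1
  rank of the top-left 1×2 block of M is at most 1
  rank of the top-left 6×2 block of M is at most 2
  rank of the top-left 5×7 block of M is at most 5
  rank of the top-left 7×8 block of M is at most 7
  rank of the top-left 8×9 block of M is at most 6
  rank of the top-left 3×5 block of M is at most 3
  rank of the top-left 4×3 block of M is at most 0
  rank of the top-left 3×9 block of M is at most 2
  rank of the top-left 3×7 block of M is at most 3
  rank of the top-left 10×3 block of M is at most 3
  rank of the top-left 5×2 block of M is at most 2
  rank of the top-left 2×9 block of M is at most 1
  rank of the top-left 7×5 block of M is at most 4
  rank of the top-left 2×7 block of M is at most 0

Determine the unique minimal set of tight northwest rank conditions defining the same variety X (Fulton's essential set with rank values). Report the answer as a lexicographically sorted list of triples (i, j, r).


Rank table r_w(11×11) implied by the 24 constraints:

  0 0 0 0 0 0 0 1 1 1 1
  0 0 0 0 0 0 0 1 1 2 2
  0 0 0 1 1 1 1 2 2 3 3
  0 0 0 1 2 2 2 3 3 4 4
  1 1 1 2 3 3 3 4 4 5 5
  1 1 1 2 3 4 4 5 5 6 6
  1 1 1 2 3 4 5 6 6 7 7
  1 1 1 2 3 4 5 6 6 7 8
  1 1 1 2 3 4 5 6 7 8 9
  1 2 2 3 4 5 6 7 8 9 10
  1 2 3 4 5 6 7 8 9 10 11

the unique w with this rank table is (8, 10, 4, 5, 1, 6, 7, 11, 9, 2, 3).

ℓ(w)=30; the 5 essential cells (i,j,r):

[(2, 7, 0), (2, 9, 1), (4, 3, 0), (8, 9, 6), (9, 3, 1)]


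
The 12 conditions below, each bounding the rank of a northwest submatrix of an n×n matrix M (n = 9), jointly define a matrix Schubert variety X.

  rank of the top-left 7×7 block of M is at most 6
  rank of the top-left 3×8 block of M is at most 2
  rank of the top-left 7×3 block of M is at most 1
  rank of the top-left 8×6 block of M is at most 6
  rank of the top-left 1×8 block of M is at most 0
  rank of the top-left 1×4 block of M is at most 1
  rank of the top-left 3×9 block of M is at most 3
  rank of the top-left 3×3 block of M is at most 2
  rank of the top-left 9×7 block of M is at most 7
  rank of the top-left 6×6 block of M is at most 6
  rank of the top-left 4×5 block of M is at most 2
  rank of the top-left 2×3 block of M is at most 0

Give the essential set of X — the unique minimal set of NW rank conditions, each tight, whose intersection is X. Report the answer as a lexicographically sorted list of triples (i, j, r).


Propagating the 12 rank bounds to every northwest block:

  row 1: 0  0  0  0  0  0  0  0  1
  row 2: 0  0  0  1  1  1  1  1  2
  row 3: 1  1  1  2  2  2  2  2  3
  row 4: 1  1  1  2  2  3  3  3  4
  row 5: 1  1  1  2  3  4  4  4  5
  row 6: 1  1  1  2  3  4  5  5  6
  row 7: 1  1  1  2  3  4  5  6  7
  row 8: 1  2  2  3  4  5  6  7  8
  row 9: 1  2  3  4  5  6  7  8  9

so w = (9, 4, 1, 6, 5, 7, 8, 2, 3).

4 SE-corners of the 20-cell Rothe diagram give Ess(w):

[(1, 8, 0), (2, 3, 0), (4, 5, 2), (7, 3, 1)]


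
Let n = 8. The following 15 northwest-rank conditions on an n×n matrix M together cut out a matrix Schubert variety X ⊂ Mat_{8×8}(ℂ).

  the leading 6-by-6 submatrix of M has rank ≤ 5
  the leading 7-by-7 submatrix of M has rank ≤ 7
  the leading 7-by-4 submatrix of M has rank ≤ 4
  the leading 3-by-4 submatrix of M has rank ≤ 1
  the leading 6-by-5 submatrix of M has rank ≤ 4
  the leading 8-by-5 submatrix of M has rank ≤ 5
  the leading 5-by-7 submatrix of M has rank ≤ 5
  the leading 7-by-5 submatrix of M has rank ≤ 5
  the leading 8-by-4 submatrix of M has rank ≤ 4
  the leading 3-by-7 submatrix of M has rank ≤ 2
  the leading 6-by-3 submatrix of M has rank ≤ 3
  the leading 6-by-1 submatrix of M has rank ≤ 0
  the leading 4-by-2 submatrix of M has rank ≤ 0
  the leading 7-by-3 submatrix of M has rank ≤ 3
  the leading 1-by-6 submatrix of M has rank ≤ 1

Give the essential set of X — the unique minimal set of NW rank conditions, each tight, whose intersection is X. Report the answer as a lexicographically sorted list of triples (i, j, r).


Propagating the 15 rank bounds to every northwest block:

  i=1: 0 | 0 | 1 | 1 | 1 | 1 | 1 | 1
  i=2: 0 | 0 | 1 | 1 | 2 | 2 | 2 | 2
  i=3: 0 | 0 | 1 | 1 | 2 | 2 | 2 | 3
  i=4: 0 | 0 | 1 | 2 | 3 | 3 | 3 | 4
  i=5: 0 | 1 | 2 | 3 | 4 | 4 | 4 | 5
  i=6: 0 | 1 | 2 | 3 | 4 | 5 | 5 | 6
  i=7: 1 | 2 | 3 | 4 | 5 | 6 | 6 | 7
  i=8: 1 | 2 | 3 | 4 | 5 | 6 | 7 | 8

second differences of R give the permutation w = (3, 5, 8, 4, 2, 6, 1, 7).

ℓ(w)=14; the 4 essential cells (i,j,r):

[(3, 4, 1), (3, 7, 2), (4, 2, 0), (6, 1, 0)]


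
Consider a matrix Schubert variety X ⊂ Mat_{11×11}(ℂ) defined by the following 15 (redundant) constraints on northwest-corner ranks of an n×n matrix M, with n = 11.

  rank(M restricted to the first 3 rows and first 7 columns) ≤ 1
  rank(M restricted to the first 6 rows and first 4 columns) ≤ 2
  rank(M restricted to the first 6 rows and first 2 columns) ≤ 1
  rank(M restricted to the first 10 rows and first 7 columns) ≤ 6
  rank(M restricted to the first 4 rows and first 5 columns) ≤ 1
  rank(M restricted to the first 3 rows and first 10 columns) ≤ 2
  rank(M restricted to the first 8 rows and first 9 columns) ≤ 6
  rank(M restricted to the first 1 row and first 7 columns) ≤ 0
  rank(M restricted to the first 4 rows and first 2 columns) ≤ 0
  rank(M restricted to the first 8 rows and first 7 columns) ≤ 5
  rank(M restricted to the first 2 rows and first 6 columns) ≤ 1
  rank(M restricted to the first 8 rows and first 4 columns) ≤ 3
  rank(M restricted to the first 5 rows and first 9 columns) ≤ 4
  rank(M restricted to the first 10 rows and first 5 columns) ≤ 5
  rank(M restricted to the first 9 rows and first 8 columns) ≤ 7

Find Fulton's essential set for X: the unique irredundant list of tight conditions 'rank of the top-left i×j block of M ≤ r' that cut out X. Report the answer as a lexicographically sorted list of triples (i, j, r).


Reconstructing r_w from the 15 given conditions:

  row 1: 0  0  0  0  0  0  0  1  1  1  1
  row 2: 0  0  1  1  1  1  1  2  2  2  2
  row 3: 0  0  1  1  1  1  1  2  2  2  3
  row 4: 0  0  1  1  1  2  2  3  3  3  4
  row 5: 1  1  2  2  2  3  3  4  4  4  5
  row 6: 1  1  2  2  3  4  4  5  5  5  6
  row 7: 1  2  3  3  4  5  5  6  6  6  7
  row 8: 1  2  3  3  4  5  5  6  6  7  8
  row 9: 1  2  3  4  5  6  6  7  7  8  9
  row 10: 1  2  3  4  5  6  6  7  8  9  10
  row 11: 1  2  3  4  5  6  7  8  9  10  11

reading off 1-entries of Δ²R: w = (8, 3, 11, 6, 1, 5, 2, 10, 4, 9, 7).

11 SE-corners of the 27-cell Rothe diagram give Ess(w):

[(1, 7, 0), (3, 7, 1), (3, 10, 2), (4, 2, 0), (4, 5, 1), (6, 2, 1), (6, 4, 2), (8, 4, 3), (8, 7, 5), (8, 9, 6), (10, 7, 6)]


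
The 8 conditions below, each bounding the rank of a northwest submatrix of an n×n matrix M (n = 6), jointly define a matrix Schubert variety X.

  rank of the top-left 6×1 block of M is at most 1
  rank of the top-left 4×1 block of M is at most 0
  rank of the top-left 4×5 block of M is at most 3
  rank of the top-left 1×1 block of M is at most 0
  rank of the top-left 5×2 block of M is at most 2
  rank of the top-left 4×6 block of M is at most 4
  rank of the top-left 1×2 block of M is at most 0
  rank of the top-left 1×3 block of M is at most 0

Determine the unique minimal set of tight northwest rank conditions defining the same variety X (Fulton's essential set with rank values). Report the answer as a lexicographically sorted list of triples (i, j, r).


Recovering R(i,j) via the rank-extension bound from the 8 conditions:

  R[1]: 0, 0, 0, 1, 1, 1
  R[2]: 0, 1, 1, 2, 2, 2
  R[3]: 0, 1, 2, 3, 3, 3
  R[4]: 0, 1, 2, 3, 3, 4
  R[5]: 1, 2, 3, 4, 4, 5
  R[6]: 1, 2, 3, 4, 5, 6

second differences of R give the permutation w = (4, 2, 3, 6, 1, 5).

D(w) has 7 cells with 3 SE-corners; essential set:

[(1, 3, 0), (4, 1, 0), (4, 5, 3)]


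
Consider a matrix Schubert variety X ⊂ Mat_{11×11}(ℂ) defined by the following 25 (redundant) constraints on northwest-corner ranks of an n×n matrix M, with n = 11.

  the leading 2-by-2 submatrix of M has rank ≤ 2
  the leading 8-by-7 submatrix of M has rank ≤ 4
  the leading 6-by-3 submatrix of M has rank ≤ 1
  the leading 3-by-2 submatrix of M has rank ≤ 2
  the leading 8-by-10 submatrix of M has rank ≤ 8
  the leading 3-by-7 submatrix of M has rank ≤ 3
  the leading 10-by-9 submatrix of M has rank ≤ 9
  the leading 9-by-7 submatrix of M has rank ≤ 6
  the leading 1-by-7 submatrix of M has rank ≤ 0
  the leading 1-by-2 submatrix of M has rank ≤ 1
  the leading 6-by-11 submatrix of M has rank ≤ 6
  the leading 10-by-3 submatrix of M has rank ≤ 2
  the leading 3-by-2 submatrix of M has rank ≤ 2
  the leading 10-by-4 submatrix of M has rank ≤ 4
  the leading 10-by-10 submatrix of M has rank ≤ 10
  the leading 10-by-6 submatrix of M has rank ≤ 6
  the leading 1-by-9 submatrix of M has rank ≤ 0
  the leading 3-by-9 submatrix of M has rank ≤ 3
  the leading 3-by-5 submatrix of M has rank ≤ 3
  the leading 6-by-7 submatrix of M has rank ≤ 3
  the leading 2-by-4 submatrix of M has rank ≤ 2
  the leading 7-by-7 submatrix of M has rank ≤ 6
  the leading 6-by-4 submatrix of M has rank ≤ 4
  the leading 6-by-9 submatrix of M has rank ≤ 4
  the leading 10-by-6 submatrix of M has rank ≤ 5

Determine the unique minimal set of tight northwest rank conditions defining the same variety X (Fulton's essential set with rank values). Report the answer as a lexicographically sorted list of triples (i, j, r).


Reconstructing r_w from the 25 given conditions:

  R[1]: 0  0  0  0  0  0  0  0  0  1  1
  R[2]: 1  1  1  1  1  1  1  1  1  2  2
  R[3]: 1  1  1  2  2  2  2  2  2  3  3
  R[4]: 1  1  1  2  3  3  3  3  3  4  4
  R[5]: 1  1  1  2  3  3  3  4  4  5  5
  R[6]: 1  1  1  2  3  3  3  4  4  5  6
  R[7]: 1  2  2  3  4  4  4  5  5  6  7
  R[8]: 1  2  2  3  4  4  4  5  6  7  8
  R[9]: 1  2  2  3  4  5  5  6  7  8  9
  R[10]: 1  2  2  3  4  5  6  7  8  9  10
  R[11]: 1  2  3  4  5  6  7  8  9  10  11

reading off 1-entries of Δ²R: w = (10, 1, 4, 5, 8, 11, 2, 9, 6, 7, 3).

ℓ(w)=27; the 6 essential cells (i,j,r):

[(1, 9, 0), (6, 3, 1), (6, 7, 3), (6, 9, 4), (8, 7, 4), (10, 3, 2)]


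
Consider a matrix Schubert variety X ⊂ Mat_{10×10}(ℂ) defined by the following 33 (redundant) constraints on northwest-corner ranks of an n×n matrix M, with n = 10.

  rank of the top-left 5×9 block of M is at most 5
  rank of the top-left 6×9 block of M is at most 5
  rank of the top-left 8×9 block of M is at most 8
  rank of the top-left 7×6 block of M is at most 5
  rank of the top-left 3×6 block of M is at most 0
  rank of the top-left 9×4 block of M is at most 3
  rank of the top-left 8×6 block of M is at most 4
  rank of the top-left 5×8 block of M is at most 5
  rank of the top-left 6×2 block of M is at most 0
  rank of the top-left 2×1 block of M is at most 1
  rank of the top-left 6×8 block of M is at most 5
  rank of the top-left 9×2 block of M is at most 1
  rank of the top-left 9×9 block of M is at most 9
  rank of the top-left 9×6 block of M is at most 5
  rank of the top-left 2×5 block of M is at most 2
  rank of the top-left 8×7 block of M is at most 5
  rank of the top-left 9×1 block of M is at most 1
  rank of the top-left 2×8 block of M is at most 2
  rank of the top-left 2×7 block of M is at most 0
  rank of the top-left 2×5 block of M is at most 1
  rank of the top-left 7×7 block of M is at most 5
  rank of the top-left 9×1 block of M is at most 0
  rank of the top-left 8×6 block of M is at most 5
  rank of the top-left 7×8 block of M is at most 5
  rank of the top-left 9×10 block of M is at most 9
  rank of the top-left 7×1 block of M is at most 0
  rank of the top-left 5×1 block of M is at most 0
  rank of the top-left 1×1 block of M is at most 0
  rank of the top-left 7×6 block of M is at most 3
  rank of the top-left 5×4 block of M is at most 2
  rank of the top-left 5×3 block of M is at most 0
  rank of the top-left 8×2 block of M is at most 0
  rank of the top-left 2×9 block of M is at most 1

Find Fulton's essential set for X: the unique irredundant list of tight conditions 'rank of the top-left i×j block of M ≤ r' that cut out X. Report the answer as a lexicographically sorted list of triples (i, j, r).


Computing R[i][j] = min implied NW-rank bound (n=10, 33 conditions):

  i=1: 0  0  0  0  0  0  0  1  1  1
  i=2: 0  0  0  0  0  0  0  1  1  2
  i=3: 0  0  0  0  0  0  1  2  2  3
  i=4: 0  0  0  1  1  1  2  3  3  4
  i=5: 0  0  0  1  2  2  3  4  4  5
  i=6: 0  0  1  2  3  3  4  5  5  6
  i=7: 0  0  1  2  3  3  4  5  6  7
  i=8: 0  0  1  2  3  4  5  6  7  8
  i=9: 0  1  2  3  4  5  6  7  8  9
  i=10: 1  2  3  4  5  6  7  8  9  10

giving w = (8, 10, 7, 4, 5, 3, 9, 6, 2, 1) via Δ²R.

Fulton essential set (7 of the 35 Rothe cells):

[(2, 7, 0), (2, 9, 1), (3, 6, 0), (5, 3, 0), (7, 6, 3), (8, 2, 0), (9, 1, 0)]


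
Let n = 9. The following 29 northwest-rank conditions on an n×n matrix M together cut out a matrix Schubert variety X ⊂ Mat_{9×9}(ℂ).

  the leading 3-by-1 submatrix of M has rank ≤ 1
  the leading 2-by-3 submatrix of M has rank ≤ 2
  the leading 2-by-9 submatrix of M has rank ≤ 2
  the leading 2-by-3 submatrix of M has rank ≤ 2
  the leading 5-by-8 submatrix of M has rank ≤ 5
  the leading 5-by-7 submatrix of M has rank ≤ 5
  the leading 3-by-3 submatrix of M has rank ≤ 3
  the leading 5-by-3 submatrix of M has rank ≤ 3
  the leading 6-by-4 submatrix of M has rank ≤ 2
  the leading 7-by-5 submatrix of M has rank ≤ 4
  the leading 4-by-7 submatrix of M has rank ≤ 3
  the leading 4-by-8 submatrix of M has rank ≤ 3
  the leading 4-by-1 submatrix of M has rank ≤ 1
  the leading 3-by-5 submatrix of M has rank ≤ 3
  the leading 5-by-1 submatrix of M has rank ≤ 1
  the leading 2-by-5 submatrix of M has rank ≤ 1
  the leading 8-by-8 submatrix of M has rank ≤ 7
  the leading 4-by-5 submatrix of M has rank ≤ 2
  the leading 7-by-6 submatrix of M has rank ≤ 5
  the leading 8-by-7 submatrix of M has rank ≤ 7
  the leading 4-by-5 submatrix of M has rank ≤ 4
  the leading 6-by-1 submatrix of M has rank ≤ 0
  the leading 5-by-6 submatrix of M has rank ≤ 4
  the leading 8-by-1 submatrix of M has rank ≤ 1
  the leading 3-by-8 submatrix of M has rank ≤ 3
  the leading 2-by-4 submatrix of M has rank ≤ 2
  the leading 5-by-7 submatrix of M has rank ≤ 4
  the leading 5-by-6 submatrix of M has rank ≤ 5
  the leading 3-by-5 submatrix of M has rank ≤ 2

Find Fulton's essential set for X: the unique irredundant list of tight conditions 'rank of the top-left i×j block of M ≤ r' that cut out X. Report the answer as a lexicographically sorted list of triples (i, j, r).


Reconstructing r_w from the 29 given conditions:

  R[1]: 0 1 1 1 1 1 1 1 1
  R[2]: 0 1 1 1 1 2 2 2 2
  R[3]: 0 1 2 2 2 3 3 3 3
  R[4]: 0 1 2 2 2 3 3 3 4
  R[5]: 0 1 2 2 3 4 4 4 5
  R[6]: 0 1 2 2 3 4 5 5 6
  R[7]: 1 2 3 3 4 5 6 6 7
  R[8]: 1 2 3 4 5 6 7 7 8
  R[9]: 1 2 3 4 5 6 7 8 9

giving w = (2, 6, 3, 9, 5, 7, 1, 4, 8) via Δ²R.

Fulton essential set (5 of the 15 Rothe cells):

[(2, 5, 1), (4, 5, 2), (4, 8, 3), (6, 1, 0), (6, 4, 2)]


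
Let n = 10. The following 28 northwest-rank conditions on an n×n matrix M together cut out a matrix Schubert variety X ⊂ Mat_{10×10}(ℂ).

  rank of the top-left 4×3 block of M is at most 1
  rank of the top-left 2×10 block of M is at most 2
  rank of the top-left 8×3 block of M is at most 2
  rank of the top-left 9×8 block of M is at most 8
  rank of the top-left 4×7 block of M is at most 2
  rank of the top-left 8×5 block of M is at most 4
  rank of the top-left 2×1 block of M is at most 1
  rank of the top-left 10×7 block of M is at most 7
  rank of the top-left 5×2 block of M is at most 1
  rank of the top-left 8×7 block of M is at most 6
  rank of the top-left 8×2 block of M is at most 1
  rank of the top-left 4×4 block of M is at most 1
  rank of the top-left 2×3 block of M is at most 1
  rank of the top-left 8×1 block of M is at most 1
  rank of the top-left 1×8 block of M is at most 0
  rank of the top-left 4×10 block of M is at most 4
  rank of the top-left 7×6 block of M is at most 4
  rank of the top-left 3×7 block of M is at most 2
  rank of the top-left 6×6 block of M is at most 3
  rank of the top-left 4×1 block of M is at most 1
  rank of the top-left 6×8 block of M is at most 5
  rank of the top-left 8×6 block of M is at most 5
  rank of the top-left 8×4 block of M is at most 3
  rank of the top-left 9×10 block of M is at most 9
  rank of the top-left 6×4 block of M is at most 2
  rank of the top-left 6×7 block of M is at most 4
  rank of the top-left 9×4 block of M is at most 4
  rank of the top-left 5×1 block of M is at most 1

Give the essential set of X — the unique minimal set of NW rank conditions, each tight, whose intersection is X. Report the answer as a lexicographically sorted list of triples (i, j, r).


Rank table r_w(10×10) implied by the 28 constraints:

  0, 0, 0, 0, 0, 0, 0, 0, 1, 1
  1, 1, 1, 1, 1, 1, 1, 1, 2, 2
  1, 1, 1, 1, 2, 2, 2, 2, 3, 3
  1, 1, 1, 1, 2, 2, 2, 3, 4, 4
  1, 1, 2, 2, 3, 3, 3, 4, 5, 5
  1, 1, 2, 2, 3, 3, 4, 5, 6, 6
  1, 1, 2, 3, 4, 4, 5, 6, 7, 7
  1, 1, 2, 3, 4, 5, 6, 7, 8, 8
  1, 2, 3, 4, 5, 6, 7, 8, 9, 9
  1, 2, 3, 4, 5, 6, 7, 8, 9, 10

second differences of R give the permutation w = (9, 1, 5, 8, 3, 7, 4, 6, 2, 10).

D(w) has 22 cells with 6 SE-corners; essential set:

[(1, 8, 0), (4, 4, 1), (4, 7, 2), (6, 4, 2), (6, 6, 3), (8, 2, 1)]


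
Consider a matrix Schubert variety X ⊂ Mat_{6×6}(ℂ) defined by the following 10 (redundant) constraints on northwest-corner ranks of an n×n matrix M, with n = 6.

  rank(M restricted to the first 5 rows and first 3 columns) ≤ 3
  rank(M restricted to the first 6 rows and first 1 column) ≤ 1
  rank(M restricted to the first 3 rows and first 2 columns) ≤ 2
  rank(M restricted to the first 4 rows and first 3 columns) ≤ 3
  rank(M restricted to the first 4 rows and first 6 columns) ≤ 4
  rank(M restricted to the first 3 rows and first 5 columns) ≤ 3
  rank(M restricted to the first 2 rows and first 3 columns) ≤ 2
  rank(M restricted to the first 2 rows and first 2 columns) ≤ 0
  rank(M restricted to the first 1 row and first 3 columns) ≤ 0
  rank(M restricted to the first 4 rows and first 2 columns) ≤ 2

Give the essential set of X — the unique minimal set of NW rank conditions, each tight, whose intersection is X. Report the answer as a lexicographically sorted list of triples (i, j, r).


Propagating the 10 rank bounds to every northwest block:

  row 1: 0 | 0 | 0 | 1 | 1 | 1
  row 2: 0 | 0 | 1 | 2 | 2 | 2
  row 3: 1 | 1 | 2 | 3 | 3 | 3
  row 4: 1 | 2 | 3 | 4 | 4 | 4
  row 5: 1 | 2 | 3 | 4 | 5 | 5
  row 6: 1 | 2 | 3 | 4 | 5 | 6

hence w(1..6) = (4, 3, 1, 2, 5, 6).

Rothe diagram D(w) (5 cells), 2 SE-corners (essential conditions):

[(1, 3, 0), (2, 2, 0)]


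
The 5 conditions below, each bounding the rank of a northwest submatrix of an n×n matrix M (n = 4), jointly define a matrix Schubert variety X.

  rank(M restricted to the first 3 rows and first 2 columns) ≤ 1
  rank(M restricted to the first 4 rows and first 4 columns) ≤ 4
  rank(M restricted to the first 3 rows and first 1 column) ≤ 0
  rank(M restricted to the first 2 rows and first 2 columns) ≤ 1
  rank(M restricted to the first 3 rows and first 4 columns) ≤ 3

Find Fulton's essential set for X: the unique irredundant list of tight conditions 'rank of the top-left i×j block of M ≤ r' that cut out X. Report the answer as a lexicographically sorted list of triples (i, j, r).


Rank table r_w(4×4) implied by the 5 constraints:

  row 1: 0, 1, 1, 1
  row 2: 0, 1, 2, 2
  row 3: 0, 1, 2, 3
  row 4: 1, 2, 3, 4

reading off 1-entries of Δ²R: w = (2, 3, 4, 1).

|D(w)|=3, |Ess(w)|=1:

[(3, 1, 0)]


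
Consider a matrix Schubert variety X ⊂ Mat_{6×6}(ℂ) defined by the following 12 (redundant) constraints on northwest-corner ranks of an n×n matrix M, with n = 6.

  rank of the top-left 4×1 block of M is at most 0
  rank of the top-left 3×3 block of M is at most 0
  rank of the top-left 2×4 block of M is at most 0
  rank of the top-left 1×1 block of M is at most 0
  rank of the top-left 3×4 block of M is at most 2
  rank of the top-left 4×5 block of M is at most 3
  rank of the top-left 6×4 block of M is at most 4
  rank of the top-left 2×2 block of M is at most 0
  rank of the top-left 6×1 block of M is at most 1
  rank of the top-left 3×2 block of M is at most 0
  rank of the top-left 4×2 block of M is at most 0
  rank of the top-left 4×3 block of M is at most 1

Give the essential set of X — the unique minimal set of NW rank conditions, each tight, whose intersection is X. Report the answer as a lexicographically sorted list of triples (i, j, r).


Reconstructing r_w from the 12 given conditions:

  0  0  0  0  1  1
  0  0  0  0  1  2
  0  0  0  1  2  3
  0  0  1  2  3  4
  1  1  2  3  4  5
  1  2  3  4  5  6

so w = (5, 6, 4, 3, 1, 2).

Fulton essential set (3 of the 13 Rothe cells):

[(2, 4, 0), (3, 3, 0), (4, 2, 0)]


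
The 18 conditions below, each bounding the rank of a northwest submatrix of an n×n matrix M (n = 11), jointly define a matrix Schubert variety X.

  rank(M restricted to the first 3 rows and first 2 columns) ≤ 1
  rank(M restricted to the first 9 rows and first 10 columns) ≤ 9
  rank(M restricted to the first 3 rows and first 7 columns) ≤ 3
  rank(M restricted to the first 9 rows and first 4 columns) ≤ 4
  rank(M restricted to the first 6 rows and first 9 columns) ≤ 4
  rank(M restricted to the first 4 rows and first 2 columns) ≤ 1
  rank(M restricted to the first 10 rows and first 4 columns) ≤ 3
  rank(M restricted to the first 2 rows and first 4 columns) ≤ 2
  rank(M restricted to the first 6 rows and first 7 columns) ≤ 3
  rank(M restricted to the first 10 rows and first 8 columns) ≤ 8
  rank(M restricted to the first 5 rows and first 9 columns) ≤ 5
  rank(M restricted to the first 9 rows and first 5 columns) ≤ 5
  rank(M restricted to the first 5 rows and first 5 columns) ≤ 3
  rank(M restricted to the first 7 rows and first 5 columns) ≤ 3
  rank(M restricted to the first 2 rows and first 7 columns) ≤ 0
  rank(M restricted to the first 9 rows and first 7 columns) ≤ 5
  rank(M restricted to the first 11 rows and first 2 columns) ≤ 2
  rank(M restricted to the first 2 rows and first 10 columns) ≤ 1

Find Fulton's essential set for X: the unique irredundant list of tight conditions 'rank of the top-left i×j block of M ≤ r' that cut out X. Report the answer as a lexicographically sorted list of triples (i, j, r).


Propagating the 18 rank bounds to every northwest block:

  R[1]: 0 0 0 0 0 0 0 1 1 1 1
  R[2]: 0 0 0 0 0 0 0 1 1 1 2
  R[3]: 1 1 1 1 1 1 1 2 2 2 3
  R[4]: 1 1 2 2 2 2 2 3 3 3 4
  R[5]: 1 2 3 3 3 3 3 4 4 4 5
  R[6]: 1 2 3 3 3 3 3 4 4 5 6
  R[7]: 1 2 3 3 3 4 4 5 5 6 7
  R[8]: 1 2 3 3 4 5 5 6 6 7 8
  R[9]: 1 2 3 3 4 5 5 6 7 8 9
  R[10]: 1 2 3 3 4 5 6 7 8 9 10
  R[11]: 1 2 3 4 5 6 7 8 9 10 11

giving w = (8, 11, 1, 3, 2, 10, 6, 5, 9, 7, 4) via Δ²R.

Fulton essential set (8 of the 28 Rothe cells):

[(2, 7, 0), (2, 10, 1), (4, 2, 1), (6, 7, 3), (6, 9, 4), (7, 5, 3), (9, 7, 5), (10, 4, 3)]


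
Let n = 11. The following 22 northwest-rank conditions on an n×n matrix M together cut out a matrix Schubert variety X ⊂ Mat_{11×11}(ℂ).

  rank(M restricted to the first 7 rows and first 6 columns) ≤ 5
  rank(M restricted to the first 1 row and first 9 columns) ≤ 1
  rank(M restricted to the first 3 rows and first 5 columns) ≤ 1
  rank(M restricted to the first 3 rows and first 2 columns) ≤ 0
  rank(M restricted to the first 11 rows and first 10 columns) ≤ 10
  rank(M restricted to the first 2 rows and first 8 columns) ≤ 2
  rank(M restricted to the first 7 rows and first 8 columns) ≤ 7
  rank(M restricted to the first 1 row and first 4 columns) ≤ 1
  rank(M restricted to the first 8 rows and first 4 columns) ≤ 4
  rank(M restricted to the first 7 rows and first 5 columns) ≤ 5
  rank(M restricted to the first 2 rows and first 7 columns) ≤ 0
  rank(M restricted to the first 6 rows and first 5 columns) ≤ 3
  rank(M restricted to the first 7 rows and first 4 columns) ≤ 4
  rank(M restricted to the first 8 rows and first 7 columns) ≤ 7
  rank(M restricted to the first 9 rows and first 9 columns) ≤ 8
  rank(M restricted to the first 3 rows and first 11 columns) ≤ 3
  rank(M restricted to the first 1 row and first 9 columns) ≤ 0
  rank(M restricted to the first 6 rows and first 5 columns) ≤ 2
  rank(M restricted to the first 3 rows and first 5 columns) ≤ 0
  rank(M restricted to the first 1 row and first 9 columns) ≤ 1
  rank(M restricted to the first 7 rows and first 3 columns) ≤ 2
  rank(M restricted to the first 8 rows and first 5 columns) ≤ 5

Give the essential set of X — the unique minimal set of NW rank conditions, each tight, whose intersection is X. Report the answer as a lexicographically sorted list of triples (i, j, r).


The tightest implied rank at each (i,j), from the 22 conditions:

  row 1: 0 | 0 | 0 | 0 | 0 | 0 | 0 | 0 | 0 | 1 | 1
  row 2: 0 | 0 | 0 | 0 | 0 | 0 | 0 | 1 | 1 | 2 | 2
  row 3: 0 | 0 | 0 | 0 | 0 | 1 | 1 | 2 | 2 | 3 | 3
  row 4: 1 | 1 | 1 | 1 | 1 | 2 | 2 | 3 | 3 | 4 | 4
  row 5: 1 | 2 | 2 | 2 | 2 | 3 | 3 | 4 | 4 | 5 | 5
  row 6: 1 | 2 | 2 | 2 | 2 | 3 | 4 | 5 | 5 | 6 | 6
  row 7: 1 | 2 | 2 | 3 | 3 | 4 | 5 | 6 | 6 | 7 | 7
  row 8: 1 | 2 | 3 | 4 | 4 | 5 | 6 | 7 | 7 | 8 | 8
  row 9: 1 | 2 | 3 | 4 | 5 | 6 | 7 | 8 | 8 | 9 | 9
  row 10: 1 | 2 | 3 | 4 | 5 | 6 | 7 | 8 | 9 | 10 | 10
  row 11: 1 | 2 | 3 | 4 | 5 | 6 | 7 | 8 | 9 | 10 | 11

giving w = (10, 8, 6, 1, 2, 7, 4, 3, 5, 9, 11) via Δ²R.

|D(w)|=25, |Ess(w)|=5:

[(1, 9, 0), (2, 7, 0), (3, 5, 0), (6, 5, 2), (7, 3, 2)]


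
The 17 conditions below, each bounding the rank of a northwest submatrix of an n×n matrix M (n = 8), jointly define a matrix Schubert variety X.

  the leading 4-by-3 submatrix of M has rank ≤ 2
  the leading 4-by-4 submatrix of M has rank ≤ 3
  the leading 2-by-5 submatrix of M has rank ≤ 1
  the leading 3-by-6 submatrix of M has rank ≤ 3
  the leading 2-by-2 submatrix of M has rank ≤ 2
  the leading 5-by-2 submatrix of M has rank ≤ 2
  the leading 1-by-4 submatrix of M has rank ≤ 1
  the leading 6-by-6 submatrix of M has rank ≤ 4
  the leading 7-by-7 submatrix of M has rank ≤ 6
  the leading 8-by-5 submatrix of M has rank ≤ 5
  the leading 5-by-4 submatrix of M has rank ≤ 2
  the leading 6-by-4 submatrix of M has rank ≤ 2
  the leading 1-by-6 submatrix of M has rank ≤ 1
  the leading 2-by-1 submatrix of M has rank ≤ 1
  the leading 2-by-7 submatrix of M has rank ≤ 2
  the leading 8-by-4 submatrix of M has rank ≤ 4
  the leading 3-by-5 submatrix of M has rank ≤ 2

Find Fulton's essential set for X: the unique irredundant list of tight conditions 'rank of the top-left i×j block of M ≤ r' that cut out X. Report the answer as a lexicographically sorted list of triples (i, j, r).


The tightest implied rank at each (i,j), from the 17 conditions:

  1 1 1 1 1 1 1 1
  1 1 1 1 1 2 2 2
  1 2 2 2 2 3 3 3
  1 2 2 2 3 4 4 4
  1 2 2 2 3 4 5 5
  1 2 2 2 3 4 5 6
  1 2 3 3 4 5 6 7
  1 2 3 4 5 6 7 8

giving w = (1, 6, 2, 5, 7, 8, 3, 4) via Δ²R.

Fulton essential set (2 of the 10 Rothe cells):

[(2, 5, 1), (6, 4, 2)]


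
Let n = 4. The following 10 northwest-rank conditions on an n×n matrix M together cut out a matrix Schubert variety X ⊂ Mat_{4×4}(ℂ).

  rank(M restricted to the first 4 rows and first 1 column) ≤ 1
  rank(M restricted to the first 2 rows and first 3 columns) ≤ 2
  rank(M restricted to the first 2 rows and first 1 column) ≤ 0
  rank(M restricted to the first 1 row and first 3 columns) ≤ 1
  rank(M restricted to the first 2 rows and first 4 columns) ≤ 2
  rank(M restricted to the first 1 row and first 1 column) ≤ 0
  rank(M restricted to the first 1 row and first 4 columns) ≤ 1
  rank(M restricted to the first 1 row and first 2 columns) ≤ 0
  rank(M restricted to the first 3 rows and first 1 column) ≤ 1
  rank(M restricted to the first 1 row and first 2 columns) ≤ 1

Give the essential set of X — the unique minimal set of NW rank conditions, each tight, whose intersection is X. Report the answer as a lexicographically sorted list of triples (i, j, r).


Recovering R(i,j) via the rank-extension bound from the 10 conditions:

  R[1]: 0 0 1 1
  R[2]: 0 1 2 2
  R[3]: 1 2 3 3
  R[4]: 1 2 3 4

giving w = (3, 2, 1, 4) via Δ²R.

Rothe diagram D(w) (3 cells), 2 SE-corners (essential conditions):

[(1, 2, 0), (2, 1, 0)]


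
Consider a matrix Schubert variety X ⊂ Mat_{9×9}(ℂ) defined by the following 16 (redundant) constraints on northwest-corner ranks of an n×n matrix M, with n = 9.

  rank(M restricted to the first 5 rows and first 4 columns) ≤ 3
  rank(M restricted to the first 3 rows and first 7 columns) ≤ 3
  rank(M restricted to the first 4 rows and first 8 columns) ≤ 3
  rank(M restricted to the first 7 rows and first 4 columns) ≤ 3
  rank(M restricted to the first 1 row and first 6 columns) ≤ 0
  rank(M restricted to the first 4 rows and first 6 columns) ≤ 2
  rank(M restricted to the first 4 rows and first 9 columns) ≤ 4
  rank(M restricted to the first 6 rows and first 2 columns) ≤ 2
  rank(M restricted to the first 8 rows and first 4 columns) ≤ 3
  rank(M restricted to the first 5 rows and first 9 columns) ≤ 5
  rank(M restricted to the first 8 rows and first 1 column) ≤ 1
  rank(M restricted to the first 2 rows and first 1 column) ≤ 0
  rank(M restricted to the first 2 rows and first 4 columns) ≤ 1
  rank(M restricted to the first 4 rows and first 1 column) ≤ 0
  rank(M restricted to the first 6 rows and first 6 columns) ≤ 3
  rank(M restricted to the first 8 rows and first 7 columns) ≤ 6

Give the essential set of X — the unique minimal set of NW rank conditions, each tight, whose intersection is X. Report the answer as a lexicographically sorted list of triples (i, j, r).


Recovering R(i,j) via the rank-extension bound from the 16 conditions:

  R[1]: 0 | 0 | 0 | 0 | 0 | 0 | 1 | 1 | 1
  R[2]: 0 | 1 | 1 | 1 | 1 | 1 | 2 | 2 | 2
  R[3]: 0 | 1 | 2 | 2 | 2 | 2 | 3 | 3 | 3
  R[4]: 0 | 1 | 2 | 2 | 2 | 2 | 3 | 3 | 4
  R[5]: 1 | 2 | 3 | 3 | 3 | 3 | 4 | 4 | 5
  R[6]: 1 | 2 | 3 | 3 | 3 | 3 | 4 | 5 | 6
  R[7]: 1 | 2 | 3 | 3 | 4 | 4 | 5 | 6 | 7
  R[8]: 1 | 2 | 3 | 3 | 4 | 5 | 6 | 7 | 8
  R[9]: 1 | 2 | 3 | 4 | 5 | 6 | 7 | 8 | 9

reading off 1-entries of Δ²R: w = (7, 2, 3, 9, 1, 8, 5, 6, 4).

|D(w)|=18, |Ess(w)|=6:

[(1, 6, 0), (4, 1, 0), (4, 6, 2), (4, 8, 3), (6, 6, 3), (8, 4, 3)]


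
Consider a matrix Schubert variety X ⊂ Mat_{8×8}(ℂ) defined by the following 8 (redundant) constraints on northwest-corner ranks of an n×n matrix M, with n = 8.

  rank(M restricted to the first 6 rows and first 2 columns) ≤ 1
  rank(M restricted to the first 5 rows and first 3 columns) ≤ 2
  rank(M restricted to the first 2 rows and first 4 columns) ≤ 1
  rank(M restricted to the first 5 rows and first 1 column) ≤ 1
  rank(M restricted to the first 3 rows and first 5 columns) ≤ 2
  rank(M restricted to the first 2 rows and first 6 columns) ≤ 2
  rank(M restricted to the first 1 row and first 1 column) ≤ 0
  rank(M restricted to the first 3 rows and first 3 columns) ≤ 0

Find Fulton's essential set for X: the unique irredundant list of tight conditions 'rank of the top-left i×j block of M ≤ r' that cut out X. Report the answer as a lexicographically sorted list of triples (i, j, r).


Computing R[i][j] = min implied NW-rank bound (n=8, 8 conditions):

  0 | 0 | 0 | 1 | 1 | 1 | 1 | 1
  0 | 0 | 0 | 1 | 2 | 2 | 2 | 2
  0 | 0 | 0 | 1 | 2 | 3 | 3 | 3
  1 | 1 | 1 | 2 | 3 | 4 | 4 | 4
  1 | 1 | 2 | 3 | 4 | 5 | 5 | 5
  1 | 1 | 2 | 3 | 4 | 5 | 6 | 6
  1 | 2 | 3 | 4 | 5 | 6 | 7 | 7
  1 | 2 | 3 | 4 | 5 | 6 | 7 | 8

the unique w with this rank table is (4, 5, 6, 1, 3, 7, 2, 8).

ℓ(w)=11; the 2 essential cells (i,j,r):

[(3, 3, 0), (6, 2, 1)]


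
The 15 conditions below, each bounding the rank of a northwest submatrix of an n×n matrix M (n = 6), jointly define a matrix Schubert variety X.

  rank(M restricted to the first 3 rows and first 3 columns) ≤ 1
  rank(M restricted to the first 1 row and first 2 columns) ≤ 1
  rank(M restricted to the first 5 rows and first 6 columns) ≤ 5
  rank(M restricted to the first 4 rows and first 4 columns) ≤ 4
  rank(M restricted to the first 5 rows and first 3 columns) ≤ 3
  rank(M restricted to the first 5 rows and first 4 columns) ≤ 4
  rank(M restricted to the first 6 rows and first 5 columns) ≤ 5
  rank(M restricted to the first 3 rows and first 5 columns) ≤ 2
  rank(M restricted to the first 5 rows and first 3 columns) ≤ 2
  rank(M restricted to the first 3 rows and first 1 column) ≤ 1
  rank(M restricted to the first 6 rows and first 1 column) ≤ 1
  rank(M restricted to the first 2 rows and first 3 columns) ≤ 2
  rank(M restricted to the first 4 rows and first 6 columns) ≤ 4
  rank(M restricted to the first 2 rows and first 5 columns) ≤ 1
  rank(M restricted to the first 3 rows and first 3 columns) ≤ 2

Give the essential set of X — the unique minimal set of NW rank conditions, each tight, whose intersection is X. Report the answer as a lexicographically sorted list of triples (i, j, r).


Computing R[i][j] = min implied NW-rank bound (n=6, 15 conditions):

  i=1: 1  1  1  1  1  1
  i=2: 1  1  1  1  1  2
  i=3: 1  1  1  2  2  3
  i=4: 1  2  2  3  3  4
  i=5: 1  2  2  3  4  5
  i=6: 1  2  3  4  5  6

giving w = (1, 6, 4, 2, 5, 3) via Δ²R.

Rothe diagram D(w) (7 cells), 3 SE-corners (essential conditions):

[(2, 5, 1), (3, 3, 1), (5, 3, 2)]


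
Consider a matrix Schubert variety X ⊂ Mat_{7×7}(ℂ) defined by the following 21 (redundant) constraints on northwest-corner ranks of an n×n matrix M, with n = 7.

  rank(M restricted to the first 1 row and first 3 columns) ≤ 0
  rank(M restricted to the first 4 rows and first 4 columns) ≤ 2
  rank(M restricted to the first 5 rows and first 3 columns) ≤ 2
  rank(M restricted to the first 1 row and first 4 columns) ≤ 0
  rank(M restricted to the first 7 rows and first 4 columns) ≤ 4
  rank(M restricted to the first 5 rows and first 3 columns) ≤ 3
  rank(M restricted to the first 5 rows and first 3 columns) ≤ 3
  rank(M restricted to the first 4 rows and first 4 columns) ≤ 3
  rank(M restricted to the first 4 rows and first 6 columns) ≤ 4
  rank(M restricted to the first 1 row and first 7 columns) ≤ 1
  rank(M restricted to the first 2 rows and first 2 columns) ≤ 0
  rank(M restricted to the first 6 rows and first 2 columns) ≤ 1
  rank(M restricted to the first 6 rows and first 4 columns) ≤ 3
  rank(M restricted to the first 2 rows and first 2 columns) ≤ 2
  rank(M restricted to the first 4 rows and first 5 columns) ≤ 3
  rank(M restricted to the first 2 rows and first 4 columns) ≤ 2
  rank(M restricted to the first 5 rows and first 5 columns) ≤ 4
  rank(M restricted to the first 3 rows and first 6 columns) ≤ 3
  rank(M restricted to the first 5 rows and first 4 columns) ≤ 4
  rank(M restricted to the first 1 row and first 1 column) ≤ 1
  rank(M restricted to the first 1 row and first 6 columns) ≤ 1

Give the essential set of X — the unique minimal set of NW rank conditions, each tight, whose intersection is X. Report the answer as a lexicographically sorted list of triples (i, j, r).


Reconstructing r_w from the 21 given conditions:

  row 1: 0 | 0 | 0 | 0 | 1 | 1 | 1
  row 2: 0 | 0 | 1 | 1 | 2 | 2 | 2
  row 3: 1 | 1 | 2 | 2 | 3 | 3 | 3
  row 4: 1 | 1 | 2 | 2 | 3 | 4 | 4
  row 5: 1 | 1 | 2 | 3 | 4 | 5 | 5
  row 6: 1 | 1 | 2 | 3 | 4 | 5 | 6
  row 7: 1 | 2 | 3 | 4 | 5 | 6 | 7

second differences of R give the permutation w = (5, 3, 1, 6, 4, 7, 2).

D(w) has 10 cells with 4 SE-corners; essential set:

[(1, 4, 0), (2, 2, 0), (4, 4, 2), (6, 2, 1)]


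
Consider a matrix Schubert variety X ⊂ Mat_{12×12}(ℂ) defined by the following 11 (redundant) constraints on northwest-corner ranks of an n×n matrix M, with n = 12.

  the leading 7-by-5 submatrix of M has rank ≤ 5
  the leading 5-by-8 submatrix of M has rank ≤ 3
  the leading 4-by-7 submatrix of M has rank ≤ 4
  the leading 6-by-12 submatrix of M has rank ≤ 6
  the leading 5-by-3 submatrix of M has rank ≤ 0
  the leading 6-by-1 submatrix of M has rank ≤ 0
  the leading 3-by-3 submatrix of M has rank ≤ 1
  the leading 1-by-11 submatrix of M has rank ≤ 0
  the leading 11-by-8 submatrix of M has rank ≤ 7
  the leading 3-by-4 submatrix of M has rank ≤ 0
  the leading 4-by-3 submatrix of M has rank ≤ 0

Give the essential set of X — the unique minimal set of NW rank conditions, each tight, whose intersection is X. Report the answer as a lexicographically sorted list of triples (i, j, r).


Recovering R(i,j) via the rank-extension bound from the 11 conditions:

  R[1]: 0  0  0  0  0  0  0  0  0  0  0  1
  R[2]: 0  0  0  0  1  1  1  1  1  1  1  2
  R[3]: 0  0  0  0  1  2  2  2  2  2  2  3
  R[4]: 0  0  0  1  2  3  3  3  3  3  3  4
  R[5]: 0  0  0  1  2  3  3  3  4  4  4  5
  R[6]: 0  1  1  2  3  4  4  4  5  5  5  6
  R[7]: 1  2  2  3  4  5  5  5  6  6  6  7
  R[8]: 1  2  3  4  5  6  6  6  7  7  7  8
  R[9]: 1  2  3  4  5  6  7  7  8  8  8  9
  R[10]: 1  2  3  4  5  6  7  7  8  9  9  10
  R[11]: 1  2  3  4  5  6  7  7  8  9  10  11
  R[12]: 1  2  3  4  5  6  7  8  9  10  11  12

the unique w with this rank table is (12, 5, 6, 4, 9, 2, 1, 3, 7, 10, 11, 8).

6 SE-corners of the 30-cell Rothe diagram give Ess(w):

[(1, 11, 0), (3, 4, 0), (5, 3, 0), (5, 8, 3), (6, 1, 0), (11, 8, 7)]


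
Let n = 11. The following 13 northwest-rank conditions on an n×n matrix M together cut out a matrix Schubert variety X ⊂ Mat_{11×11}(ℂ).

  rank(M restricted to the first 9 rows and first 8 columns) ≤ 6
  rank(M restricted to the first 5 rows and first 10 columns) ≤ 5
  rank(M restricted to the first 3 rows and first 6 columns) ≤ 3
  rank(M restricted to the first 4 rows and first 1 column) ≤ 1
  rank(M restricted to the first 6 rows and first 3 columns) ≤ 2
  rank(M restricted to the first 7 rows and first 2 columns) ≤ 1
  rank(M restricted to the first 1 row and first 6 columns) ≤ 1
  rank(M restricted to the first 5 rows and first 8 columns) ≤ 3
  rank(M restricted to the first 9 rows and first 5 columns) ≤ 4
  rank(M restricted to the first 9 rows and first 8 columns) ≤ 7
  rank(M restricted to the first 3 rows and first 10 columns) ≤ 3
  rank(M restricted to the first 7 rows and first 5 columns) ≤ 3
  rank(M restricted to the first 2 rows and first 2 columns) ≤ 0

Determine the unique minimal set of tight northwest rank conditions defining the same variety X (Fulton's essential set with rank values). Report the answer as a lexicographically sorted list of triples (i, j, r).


Rank table r_w(11×11) implied by the 13 constraints:

  i=1: 0, 0, 1, 1, 1, 1, 1, 1, 1, 1, 1
  i=2: 0, 0, 1, 2, 2, 2, 2, 2, 2, 2, 2
  i=3: 1, 1, 2, 3, 3, 3, 3, 3, 3, 3, 3
  i=4: 1, 1, 2, 3, 3, 3, 3, 3, 4, 4, 4
  i=5: 1, 1, 2, 3, 3, 3, 3, 3, 4, 5, 5
  i=6: 1, 1, 2, 3, 3, 4, 4, 4, 5, 6, 6
  i=7: 1, 1, 2, 3, 3, 4, 5, 5, 6, 7, 7
  i=8: 1, 2, 3, 4, 4, 5, 6, 6, 7, 8, 8
  i=9: 1, 2, 3, 4, 4, 5, 6, 6, 7, 8, 9
  i=10: 1, 2, 3, 4, 5, 6, 7, 7, 8, 9, 10
  i=11: 1, 2, 3, 4, 5, 6, 7, 8, 9, 10, 11

reading off 1-entries of Δ²R: w = (3, 4, 1, 9, 10, 6, 7, 2, 11, 5, 8).

Fulton essential set (6 of the 20 Rothe cells):

[(2, 2, 0), (5, 8, 3), (7, 2, 1), (7, 5, 3), (9, 5, 4), (9, 8, 6)]
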